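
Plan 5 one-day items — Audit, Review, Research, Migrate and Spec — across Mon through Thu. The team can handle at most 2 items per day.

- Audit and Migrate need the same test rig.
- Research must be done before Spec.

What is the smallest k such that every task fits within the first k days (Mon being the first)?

3

The precedence chain requires at least 2 distinct days.
With at most 2 per day and 5 tasks, at least 3 days are needed.
3 works (last occupied day: Wed): for example Audit=Mon; Spec=Tue; Review=Tue; Research=Mon; Migrate=Wed.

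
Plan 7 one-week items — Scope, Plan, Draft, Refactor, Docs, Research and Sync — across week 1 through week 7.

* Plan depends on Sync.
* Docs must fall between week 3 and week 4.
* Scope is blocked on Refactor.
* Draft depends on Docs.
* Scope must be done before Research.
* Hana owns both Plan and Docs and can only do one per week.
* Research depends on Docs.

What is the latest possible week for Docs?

week 4

Docs is available from week 3; Docs's own window allows nothing later than week 4.
Docs at week 4 is achievable: Sync -> week 1, Draft -> week 5, Docs -> week 4, Refactor -> week 1, Scope -> week 2, Research -> week 5, Plan -> week 2.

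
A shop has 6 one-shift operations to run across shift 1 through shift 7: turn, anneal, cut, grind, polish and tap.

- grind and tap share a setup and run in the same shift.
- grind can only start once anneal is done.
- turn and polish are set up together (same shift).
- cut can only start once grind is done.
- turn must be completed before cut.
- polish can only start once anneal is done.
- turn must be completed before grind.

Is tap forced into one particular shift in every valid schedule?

tap can be shift 3 (e.g. tap=shift 3, polish=shift 2, grind=shift 3, turn=shift 2, anneal=shift 1, cut=shift 4) or shift 4 (e.g. polish=shift 2; anneal=shift 1; grind=shift 4; cut=shift 5; turn=shift 2; tap=shift 4).

No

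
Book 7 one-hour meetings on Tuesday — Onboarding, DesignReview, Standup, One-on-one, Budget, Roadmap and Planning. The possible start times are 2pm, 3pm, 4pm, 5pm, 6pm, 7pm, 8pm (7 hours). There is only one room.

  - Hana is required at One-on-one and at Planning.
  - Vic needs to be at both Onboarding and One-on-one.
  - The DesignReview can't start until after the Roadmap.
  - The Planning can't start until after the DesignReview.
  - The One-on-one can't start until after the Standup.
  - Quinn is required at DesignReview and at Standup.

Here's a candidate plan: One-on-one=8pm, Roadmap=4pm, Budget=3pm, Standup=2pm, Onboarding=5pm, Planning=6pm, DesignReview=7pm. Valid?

There is only one room — holds.
The Planning can't start until after the DesignReview — violated.
Hana is required at One-on-one and at Planning — holds.
Vic needs to be at both Onboarding and One-on-one — holds.
Quinn is required at DesignReview and at Standup — holds.
The DesignReview can't start until after the Roadmap — holds.
The One-on-one can't start until after the Standup — holds.

No — it violates: The Planning can't start until after the DesignReview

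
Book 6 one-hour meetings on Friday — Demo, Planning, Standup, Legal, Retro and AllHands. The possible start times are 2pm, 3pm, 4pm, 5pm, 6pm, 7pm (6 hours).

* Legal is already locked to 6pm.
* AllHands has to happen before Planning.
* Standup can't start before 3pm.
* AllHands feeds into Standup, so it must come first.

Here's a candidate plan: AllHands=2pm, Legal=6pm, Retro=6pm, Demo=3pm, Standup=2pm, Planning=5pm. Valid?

AllHands has to happen before Planning — holds.
Legal is already locked to 6pm — holds.
AllHands feeds into Standup, so it must come first — violated.
Standup can't start before 3pm — violated.

No. Standup can't start before 3pm is not satisfied.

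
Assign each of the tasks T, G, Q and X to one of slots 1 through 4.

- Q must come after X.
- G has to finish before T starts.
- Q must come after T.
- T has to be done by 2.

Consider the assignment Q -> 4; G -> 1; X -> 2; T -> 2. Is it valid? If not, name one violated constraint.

Yes

Q must come after X — holds.
Q must come after T — holds.
G has to finish before T starts — holds.
T has to be done by 2 — holds.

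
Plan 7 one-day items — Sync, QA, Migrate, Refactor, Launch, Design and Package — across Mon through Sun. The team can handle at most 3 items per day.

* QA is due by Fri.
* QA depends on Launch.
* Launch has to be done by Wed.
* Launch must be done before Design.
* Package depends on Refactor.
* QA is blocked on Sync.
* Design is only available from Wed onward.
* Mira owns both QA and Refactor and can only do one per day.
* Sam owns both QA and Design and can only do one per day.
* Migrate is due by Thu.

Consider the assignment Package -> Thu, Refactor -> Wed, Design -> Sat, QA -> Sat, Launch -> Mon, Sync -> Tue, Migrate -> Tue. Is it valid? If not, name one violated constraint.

Invalid. QA is due by Fri.

Sam owns both QA and Design and can only do one per day — violated.
Mira owns both QA and Refactor and can only do one per day — holds.
Launch must be done before Design — holds.
Migrate is due by Thu — holds.
Launch has to be done by Wed — holds.
QA depends on Launch — holds.
QA is due by Fri — violated.
Package depends on Refactor — holds.
The team can handle at most 3 items per day — holds.
Design is only available from Wed onward — holds.
QA is blocked on Sync — holds.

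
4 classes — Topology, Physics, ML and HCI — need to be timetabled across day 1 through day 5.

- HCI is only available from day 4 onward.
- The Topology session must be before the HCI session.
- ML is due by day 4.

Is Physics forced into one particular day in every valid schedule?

No

Physics can be day 1 (e.g. ML in day 1, Topology in day 1, HCI in day 4, Physics in day 1) or day 2 (e.g. Topology=day 1; HCI=day 4; ML=day 1; Physics=day 2).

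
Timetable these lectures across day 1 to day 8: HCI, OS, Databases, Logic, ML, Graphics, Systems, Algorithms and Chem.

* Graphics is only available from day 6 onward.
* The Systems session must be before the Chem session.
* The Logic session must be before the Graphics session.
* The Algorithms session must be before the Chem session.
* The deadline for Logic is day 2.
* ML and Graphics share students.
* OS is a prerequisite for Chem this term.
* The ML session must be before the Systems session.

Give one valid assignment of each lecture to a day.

Databases -> day 1, Chem -> day 3, HCI -> day 1, Systems -> day 2, OS -> day 1, ML -> day 1, Graphics -> day 6, Algorithms -> day 1, Logic -> day 1

Checking: OS(day 1) before Chem(day 3); Logic(day 1) before Graphics(day 6); Systems(day 2) before Chem(day 3); Algorithms(day 1) before Chem(day 3); ML(day 1) before Systems(day 2); ML(day 1) != Graphics(day 6); Logic=day 1 in [day 1,day 2]; Graphics=day 6 in [day 6,day 8].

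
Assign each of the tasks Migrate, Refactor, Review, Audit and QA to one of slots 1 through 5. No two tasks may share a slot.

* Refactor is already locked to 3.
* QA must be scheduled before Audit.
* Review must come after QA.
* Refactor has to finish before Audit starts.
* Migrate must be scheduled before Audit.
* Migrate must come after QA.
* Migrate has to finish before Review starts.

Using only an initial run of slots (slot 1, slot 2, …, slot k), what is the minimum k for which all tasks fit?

5 slots

The precedence chain requires at least 3 distinct slots.
With at most 1 per slot and 5 tasks, at least 5 slots are needed.
Propagating the time windows through the other constraints, Audit can't land before 4, so the schedule must run through at least slot 4.
5 works (last occupied slot: 5): for example Refactor -> 3, Audit -> 4, Migrate -> 2, Review -> 5, QA -> 1.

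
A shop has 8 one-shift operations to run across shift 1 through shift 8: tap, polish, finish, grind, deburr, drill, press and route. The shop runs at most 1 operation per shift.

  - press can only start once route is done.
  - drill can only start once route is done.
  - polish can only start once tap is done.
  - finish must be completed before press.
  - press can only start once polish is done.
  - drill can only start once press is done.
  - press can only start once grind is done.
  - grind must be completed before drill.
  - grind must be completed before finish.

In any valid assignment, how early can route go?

shift 1

Downstream work caps route at shift 6.
route at shift 1 is achievable: press in shift 6; polish in shift 4; drill in shift 7; tap in shift 3; deburr in shift 8; grind in shift 2; route in shift 1; finish in shift 5.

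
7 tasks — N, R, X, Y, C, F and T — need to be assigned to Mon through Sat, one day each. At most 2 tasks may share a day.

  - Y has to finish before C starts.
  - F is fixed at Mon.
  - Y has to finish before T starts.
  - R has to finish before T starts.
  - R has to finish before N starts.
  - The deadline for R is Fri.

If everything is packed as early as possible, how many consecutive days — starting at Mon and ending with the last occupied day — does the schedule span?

The precedence chain requires at least 2 distinct days.
With at most 2 per day and 7 tasks, at least 4 days are needed.
4 works (last occupied day: Thu): for example C in Wed, T in Wed, R in Mon, X in Thu, Y in Tue, F in Mon, N in Tue.

4 days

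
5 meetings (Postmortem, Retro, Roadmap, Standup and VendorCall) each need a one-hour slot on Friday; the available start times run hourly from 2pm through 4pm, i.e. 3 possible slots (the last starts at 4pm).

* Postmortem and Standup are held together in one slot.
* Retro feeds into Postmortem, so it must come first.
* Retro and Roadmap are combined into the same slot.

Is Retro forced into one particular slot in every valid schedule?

No

Retro can be 2pm (e.g. Standup=3pm, Postmortem=3pm, Retro=2pm, VendorCall=2pm, Roadmap=2pm) or 3pm (e.g. Roadmap in 3pm; Retro in 3pm; VendorCall in 2pm; Standup in 4pm; Postmortem in 4pm).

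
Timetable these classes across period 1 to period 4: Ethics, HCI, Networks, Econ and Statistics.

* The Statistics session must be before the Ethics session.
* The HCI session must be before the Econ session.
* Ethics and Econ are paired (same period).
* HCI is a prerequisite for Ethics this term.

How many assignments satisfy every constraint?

56

Splitting on Ethics: it can be period 2 (4), period 3 (16), period 4 (36). Listing each branch's schedules as (HCI, Networks, Econ, Statistics) by period number:
Ethics=period 2: (1,1,2,1) (1,2,2,1) (1,3,2,1) (1,4,2,1) — 4.
Ethics=period 3: (1,1,3,1) (1,1,3,2) (1,2,3,1) (1,2,3,2) (1,3,3,1) (1,3,3,2) (1,4,3,1) (1,4,3,2) (2,1,3,1) (2,1,3,2) (2,2,3,1) (2,2,3,2) (2,3,3,1) (2,3,3,2) (2,4,3,1) (2,4,3,2) — 16.
Ethics=period 4: (1,1,4,1) (1,1,4,2) (1,1,4,3) (1,2,4,1) (1,2,4,2) (1,2,4,3) (1,3,4,1) (1,3,4,2) (1,3,4,3) (1,4,4,1) (1,4,4,2) (1,4,4,3) (2,1,4,1) (2,1,4,2) (2,1,4,3) (2,2,4,1) (2,2,4,2) (2,2,4,3) (2,3,4,1) (2,3,4,2) (2,3,4,3) (2,4,4,1) (2,4,4,2) (2,4,4,3) (3,1,4,1) (3,1,4,2) (3,1,4,3) (3,2,4,1) (3,2,4,2) (3,2,4,3) (3,3,4,1) (3,3,4,2) (3,3,4,3) (3,4,4,1) (3,4,4,2) (3,4,4,3) — 36.
Summing: 4 + 16 + 36 = 56.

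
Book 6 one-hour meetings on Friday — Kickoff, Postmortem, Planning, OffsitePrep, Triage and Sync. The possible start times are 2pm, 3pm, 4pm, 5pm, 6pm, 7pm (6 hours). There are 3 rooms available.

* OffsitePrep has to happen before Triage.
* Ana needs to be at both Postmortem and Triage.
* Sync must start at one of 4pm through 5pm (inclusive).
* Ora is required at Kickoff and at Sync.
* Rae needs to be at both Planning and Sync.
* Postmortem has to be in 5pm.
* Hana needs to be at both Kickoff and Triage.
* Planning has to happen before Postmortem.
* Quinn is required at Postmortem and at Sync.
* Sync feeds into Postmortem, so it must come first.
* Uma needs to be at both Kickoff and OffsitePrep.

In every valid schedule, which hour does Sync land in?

4pm

Sync's window is 4pm–5pm.
Postmortem is fixed at 5pm, and Sync can't share a hour with Postmortem.
So Sync must be 4pm.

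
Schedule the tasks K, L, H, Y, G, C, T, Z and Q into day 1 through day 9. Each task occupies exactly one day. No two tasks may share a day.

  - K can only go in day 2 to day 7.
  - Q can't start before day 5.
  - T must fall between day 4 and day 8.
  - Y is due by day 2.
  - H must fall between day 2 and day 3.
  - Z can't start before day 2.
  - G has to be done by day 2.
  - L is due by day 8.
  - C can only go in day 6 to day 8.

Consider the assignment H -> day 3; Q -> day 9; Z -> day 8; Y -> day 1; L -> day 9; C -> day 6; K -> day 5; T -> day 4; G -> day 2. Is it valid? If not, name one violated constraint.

Y is due by day 2 — holds.
K can only go in day 2 to day 7 — holds.
T must fall between day 4 and day 8 — holds.
H must fall between day 2 and day 3 — holds.
Z can't start before day 2 — holds.
No two tasks may share a day — violated.
Q can't start before day 5 — holds.
L is due by day 8 — violated.
G has to be done by day 2 — holds.
C can only go in day 6 to day 8 — holds.

No. L is due by day 8 is not satisfied.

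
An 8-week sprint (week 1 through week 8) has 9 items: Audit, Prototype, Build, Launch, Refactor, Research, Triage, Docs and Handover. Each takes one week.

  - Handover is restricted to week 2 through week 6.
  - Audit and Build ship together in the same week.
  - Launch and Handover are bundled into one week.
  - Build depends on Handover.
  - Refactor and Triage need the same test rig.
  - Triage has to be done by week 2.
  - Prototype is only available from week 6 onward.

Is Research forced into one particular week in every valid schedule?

Research can be week 1 (e.g. Launch=week 2, Research=week 1, Docs=week 1, Prototype=week 6, Audit=week 3, Build=week 3, Handover=week 2, Refactor=week 2, Triage=week 1) or week 2 (e.g. Launch=week 2; Refactor=week 2; Triage=week 1; Research=week 2; Docs=week 1; Prototype=week 6; Audit=week 3; Handover=week 2; Build=week 3).

No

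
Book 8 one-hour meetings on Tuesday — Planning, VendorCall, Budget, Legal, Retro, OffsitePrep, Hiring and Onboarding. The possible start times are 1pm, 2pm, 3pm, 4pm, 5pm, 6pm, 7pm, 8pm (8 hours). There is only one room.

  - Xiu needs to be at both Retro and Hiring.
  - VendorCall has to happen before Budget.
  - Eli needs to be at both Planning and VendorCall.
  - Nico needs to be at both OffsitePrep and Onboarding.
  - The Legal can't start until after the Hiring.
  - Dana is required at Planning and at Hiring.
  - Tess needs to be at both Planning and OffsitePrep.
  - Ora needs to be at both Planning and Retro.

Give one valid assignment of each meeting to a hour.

Hiring -> 3pm; Planning -> 5pm; VendorCall -> 1pm; Retro -> 6pm; OffsitePrep -> 7pm; Budget -> 2pm; Legal -> 4pm; Onboarding -> 8pm

Checking: Hiring(3pm) before Legal(4pm); VendorCall(1pm) before Budget(2pm); Planning(5pm) != Hiring(3pm); Planning(5pm) != OffsitePrep(7pm); Planning(5pm) != Retro(6pm); Planning(5pm) != VendorCall(1pm); OffsitePrep(7pm) != Onboarding(8pm); Retro(6pm) != Hiring(3pm); max 1 per hour (cap 1).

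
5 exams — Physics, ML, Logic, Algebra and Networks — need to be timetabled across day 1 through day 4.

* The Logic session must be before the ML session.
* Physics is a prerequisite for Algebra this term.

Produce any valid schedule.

ML=day 2, Algebra=day 2, Networks=day 1, Logic=day 1, Physics=day 1

Checking: Physics(day 1) before Algebra(day 2); Logic(day 1) before ML(day 2).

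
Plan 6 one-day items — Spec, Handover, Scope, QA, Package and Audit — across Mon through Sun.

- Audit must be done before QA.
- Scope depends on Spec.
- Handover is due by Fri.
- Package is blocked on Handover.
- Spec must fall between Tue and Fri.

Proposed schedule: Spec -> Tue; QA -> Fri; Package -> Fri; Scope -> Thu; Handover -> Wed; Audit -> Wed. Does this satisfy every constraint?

Package is blocked on Handover — holds.
Scope depends on Spec — holds.
Handover is due by Fri — holds.
Audit must be done before QA — holds.
Spec must fall between Tue and Fri — holds.

Valid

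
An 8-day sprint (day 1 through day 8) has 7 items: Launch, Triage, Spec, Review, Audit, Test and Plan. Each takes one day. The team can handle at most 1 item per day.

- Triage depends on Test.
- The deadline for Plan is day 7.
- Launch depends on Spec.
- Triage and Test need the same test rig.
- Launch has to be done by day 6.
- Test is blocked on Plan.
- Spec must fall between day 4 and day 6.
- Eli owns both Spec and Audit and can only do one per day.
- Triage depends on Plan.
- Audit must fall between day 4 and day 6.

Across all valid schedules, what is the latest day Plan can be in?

day 3

Plan's own window allows nothing later than day 7; downstream work caps Plan at day 6.
Plan at day 3 is achievable: Test=day 7, Launch=day 6, Triage=day 8, Plan=day 3, Audit=day 5, Spec=day 4, Review=day 1.
Nothing later works — the conflict and capacity constraints rule out every day after day 3.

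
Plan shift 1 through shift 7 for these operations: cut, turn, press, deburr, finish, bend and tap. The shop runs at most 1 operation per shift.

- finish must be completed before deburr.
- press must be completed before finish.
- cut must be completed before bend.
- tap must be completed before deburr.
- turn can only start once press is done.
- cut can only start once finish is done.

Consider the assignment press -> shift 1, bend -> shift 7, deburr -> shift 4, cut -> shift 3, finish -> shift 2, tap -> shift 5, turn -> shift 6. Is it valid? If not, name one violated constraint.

The shop runs at most 1 operation per shift — holds.
cut must be completed before bend — holds.
finish must be completed before deburr — holds.
cut can only start once finish is done — holds.
press must be completed before finish — holds.
tap must be completed before deburr — violated.
turn can only start once press is done — holds.

No — it violates: tap must be completed before deburr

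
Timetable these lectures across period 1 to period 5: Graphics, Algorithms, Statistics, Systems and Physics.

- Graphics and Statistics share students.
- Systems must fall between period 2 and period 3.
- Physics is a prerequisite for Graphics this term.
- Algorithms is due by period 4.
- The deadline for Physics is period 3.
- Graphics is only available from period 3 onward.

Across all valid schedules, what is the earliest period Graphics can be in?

period 3

Graphics is available from period 3.
Graphics at period 3 is achievable: Statistics -> period 1, Graphics -> period 3, Algorithms -> period 1, Systems -> period 2, Physics -> period 1.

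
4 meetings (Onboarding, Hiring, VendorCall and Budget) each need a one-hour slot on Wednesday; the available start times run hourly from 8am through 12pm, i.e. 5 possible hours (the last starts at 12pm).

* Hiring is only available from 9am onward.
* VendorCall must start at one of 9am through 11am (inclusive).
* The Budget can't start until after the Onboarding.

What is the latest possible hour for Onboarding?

11am

Downstream work caps Onboarding at 11am.
Onboarding at 11am is achievable: Budget=12pm, Onboarding=11am, VendorCall=9am, Hiring=9am.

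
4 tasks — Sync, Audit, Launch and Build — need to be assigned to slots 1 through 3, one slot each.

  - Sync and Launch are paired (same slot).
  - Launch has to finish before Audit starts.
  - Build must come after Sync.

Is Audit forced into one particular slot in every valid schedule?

No

Audit can be 2 (e.g. Launch -> 1, Audit -> 2, Sync -> 1, Build -> 2) or 3 (e.g. Build=2, Audit=3, Sync=1, Launch=1).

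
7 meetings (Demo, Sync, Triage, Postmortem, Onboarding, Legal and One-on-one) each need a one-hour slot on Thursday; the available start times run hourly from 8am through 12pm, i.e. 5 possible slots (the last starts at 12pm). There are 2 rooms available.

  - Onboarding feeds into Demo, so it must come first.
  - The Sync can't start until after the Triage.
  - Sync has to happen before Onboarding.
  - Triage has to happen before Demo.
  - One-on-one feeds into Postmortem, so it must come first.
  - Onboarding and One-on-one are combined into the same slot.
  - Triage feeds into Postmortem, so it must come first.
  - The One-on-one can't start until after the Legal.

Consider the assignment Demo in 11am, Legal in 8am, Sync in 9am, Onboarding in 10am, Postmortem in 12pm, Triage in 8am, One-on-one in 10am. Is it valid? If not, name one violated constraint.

One-on-one feeds into Postmortem, so it must come first — holds.
The One-on-one can't start until after the Legal — holds.
Sync has to happen before Onboarding — holds.
The Sync can't start until after the Triage — holds.
Triage feeds into Postmortem, so it must come first — holds.
Onboarding feeds into Demo, so it must come first — holds.
There are 2 rooms available — holds.
Onboarding and One-on-one are combined into the same slot — holds.
Triage has to happen before Demo — holds.

Yes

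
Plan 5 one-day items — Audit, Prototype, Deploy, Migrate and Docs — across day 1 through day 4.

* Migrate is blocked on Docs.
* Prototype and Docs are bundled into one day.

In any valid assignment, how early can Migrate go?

day 2

Precedence pushes Migrate to at least day 2.
Migrate at day 2 is achievable: Audit in day 1, Prototype in day 1, Docs in day 1, Deploy in day 1, Migrate in day 2.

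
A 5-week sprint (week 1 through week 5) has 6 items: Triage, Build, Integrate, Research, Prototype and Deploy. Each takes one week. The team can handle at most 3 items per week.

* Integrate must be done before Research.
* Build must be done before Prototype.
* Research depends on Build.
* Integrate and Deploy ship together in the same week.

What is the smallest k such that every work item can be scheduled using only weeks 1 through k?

The precedence chain requires at least 2 distinct weeks.
With at most 3 per week and 6 work items, at least 2 weeks are needed.
2 works (last occupied week: week 2): for example Build=week 1; Deploy=week 1; Integrate=week 1; Research=week 2; Triage=week 2; Prototype=week 2.

2 weeks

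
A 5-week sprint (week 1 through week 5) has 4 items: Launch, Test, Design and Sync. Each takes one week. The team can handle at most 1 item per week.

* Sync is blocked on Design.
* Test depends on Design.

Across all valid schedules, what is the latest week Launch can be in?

Launch at week 5 is achievable: Sync in week 3; Launch in week 5; Design in week 1; Test in week 2.

week 5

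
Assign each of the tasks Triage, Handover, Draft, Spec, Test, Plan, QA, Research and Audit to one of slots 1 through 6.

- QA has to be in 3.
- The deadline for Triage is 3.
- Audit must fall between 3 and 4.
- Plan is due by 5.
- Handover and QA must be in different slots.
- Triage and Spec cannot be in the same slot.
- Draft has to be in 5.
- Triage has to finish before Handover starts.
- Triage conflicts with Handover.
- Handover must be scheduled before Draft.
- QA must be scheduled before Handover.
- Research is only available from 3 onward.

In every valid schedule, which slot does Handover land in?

QA is fixed at 3 and must come before Handover, so Handover is at least 4.
Draft is fixed at 5 and must come after Handover, so Handover is at most 4.
So Handover must be 4.

4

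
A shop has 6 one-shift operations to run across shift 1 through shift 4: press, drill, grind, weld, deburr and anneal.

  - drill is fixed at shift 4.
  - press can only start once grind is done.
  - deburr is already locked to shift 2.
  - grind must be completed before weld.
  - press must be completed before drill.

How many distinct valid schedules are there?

Splitting on press: it can be shift 2 (12), shift 3 (20). Listing each branch's schedules as (drill, grind, weld, deburr, anneal) by shift number:
press=shift 2: (4,1,2,2,1) (4,1,2,2,2) (4,1,2,2,3) (4,1,2,2,4) (4,1,3,2,1) (4,1,3,2,2) (4,1,3,2,3) (4,1,3,2,4) (4,1,4,2,1) (4,1,4,2,2) (4,1,4,2,3) (4,1,4,2,4) — 12.
press=shift 3: (4,1,2,2,1) (4,1,2,2,2) (4,1,2,2,3) (4,1,2,2,4) (4,1,3,2,1) (4,1,3,2,2) (4,1,3,2,3) (4,1,3,2,4) (4,1,4,2,1) (4,1,4,2,2) (4,1,4,2,3) (4,1,4,2,4) (4,2,3,2,1) (4,2,3,2,2) (4,2,3,2,3) (4,2,3,2,4) (4,2,4,2,1) (4,2,4,2,2) (4,2,4,2,3) (4,2,4,2,4) — 20.
Summing: 12 + 20 = 32.

32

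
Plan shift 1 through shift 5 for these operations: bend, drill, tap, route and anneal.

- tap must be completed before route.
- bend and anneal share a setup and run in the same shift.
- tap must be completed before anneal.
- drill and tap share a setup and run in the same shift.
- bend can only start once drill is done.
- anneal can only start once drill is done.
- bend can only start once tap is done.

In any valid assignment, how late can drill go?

Downstream work caps drill at shift 4.
drill at shift 4 is achievable: anneal=shift 5, drill=shift 4, route=shift 5, tap=shift 4, bend=shift 5.

shift 4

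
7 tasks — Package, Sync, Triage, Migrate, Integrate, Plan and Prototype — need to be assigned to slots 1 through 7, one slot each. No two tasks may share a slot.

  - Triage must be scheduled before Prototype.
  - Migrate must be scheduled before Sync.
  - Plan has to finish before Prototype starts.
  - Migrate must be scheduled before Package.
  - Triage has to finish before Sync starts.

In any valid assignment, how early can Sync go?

Precedence pushes Sync to at least 2.
Sync at 3 is achievable: Plan -> 4; Integrate -> 7; Sync -> 3; Migrate -> 2; Package -> 6; Triage -> 1; Prototype -> 5.
Nothing earlier works — the capacity limit rule out every slot before 3.

3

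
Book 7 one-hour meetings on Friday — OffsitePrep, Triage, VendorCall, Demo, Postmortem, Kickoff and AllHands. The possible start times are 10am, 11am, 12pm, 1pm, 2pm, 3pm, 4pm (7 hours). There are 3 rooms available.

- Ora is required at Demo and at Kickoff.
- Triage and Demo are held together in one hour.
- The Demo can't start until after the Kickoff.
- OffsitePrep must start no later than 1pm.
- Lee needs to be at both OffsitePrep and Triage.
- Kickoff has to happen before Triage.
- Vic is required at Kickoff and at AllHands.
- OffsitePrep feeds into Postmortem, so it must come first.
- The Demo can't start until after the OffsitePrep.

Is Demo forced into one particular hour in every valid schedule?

Demo can be 11am (e.g. Triage in 11am; Postmortem in 11am; Kickoff in 10am; Demo in 11am; VendorCall in 10am; AllHands in 12pm; OffsitePrep in 10am) or 12pm (e.g. VendorCall in 10am; Postmortem in 11am; OffsitePrep in 10am; AllHands in 11am; Kickoff in 10am; Demo in 12pm; Triage in 12pm).

No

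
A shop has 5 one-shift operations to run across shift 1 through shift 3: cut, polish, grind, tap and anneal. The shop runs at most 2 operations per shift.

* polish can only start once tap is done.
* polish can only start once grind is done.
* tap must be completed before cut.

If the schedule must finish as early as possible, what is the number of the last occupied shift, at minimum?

The precedence chain requires at least 2 distinct shifts.
With at most 2 per shift and 5 operations, at least 3 shifts are needed.
3 works (last occupied shift: shift 3): for example anneal in shift 3; grind in shift 1; tap in shift 1; polish in shift 2; cut in shift 2.

shift 3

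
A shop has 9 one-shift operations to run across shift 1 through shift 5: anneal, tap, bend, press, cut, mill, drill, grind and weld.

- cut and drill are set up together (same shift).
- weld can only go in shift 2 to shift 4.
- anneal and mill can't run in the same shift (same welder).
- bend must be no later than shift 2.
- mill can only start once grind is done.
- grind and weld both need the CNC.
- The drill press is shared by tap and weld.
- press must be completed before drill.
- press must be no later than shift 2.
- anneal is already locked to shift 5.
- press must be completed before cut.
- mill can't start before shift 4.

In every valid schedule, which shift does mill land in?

mill's window is shift 4–shift 5.
anneal is fixed at shift 5, and mill can't share a shift with anneal.
So mill must be shift 4.

shift 4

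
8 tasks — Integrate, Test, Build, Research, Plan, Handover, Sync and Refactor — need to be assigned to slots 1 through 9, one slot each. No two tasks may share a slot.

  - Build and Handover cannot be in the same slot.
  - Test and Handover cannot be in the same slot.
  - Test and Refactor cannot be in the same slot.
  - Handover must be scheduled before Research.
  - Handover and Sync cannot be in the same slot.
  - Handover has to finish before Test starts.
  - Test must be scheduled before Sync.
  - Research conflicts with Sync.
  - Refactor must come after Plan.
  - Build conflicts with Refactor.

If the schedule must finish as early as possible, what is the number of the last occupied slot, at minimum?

The precedence chain requires at least 3 distinct slots.
With at most 1 per slot and 8 tasks, at least 8 slots are needed.
8 works (last occupied slot: 8): for example Build=8; Test=2; Sync=5; Handover=1; Plan=4; Integrate=7; Research=3; Refactor=6.

8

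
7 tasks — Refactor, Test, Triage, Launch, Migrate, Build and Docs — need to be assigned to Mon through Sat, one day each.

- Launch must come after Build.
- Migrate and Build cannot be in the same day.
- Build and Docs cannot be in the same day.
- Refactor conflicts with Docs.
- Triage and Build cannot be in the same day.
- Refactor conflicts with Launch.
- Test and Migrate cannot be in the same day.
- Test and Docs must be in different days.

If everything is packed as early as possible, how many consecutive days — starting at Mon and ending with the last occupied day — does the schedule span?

The precedence chain requires at least 2 distinct days.
2 works (last occupied day: Tue): for example Build=Mon, Docs=Tue, Migrate=Tue, Triage=Tue, Launch=Tue, Refactor=Mon, Test=Mon.

2 days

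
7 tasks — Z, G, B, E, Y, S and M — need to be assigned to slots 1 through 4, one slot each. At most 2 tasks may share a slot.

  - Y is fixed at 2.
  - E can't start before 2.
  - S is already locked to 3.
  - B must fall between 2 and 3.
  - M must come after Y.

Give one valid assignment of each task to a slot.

Y in 2, E in 3, G in 1, Z in 1, M in 4, B in 2, S in 3

Checking: Y(2) before M(4); Y=2 in [2,2]; E=3 in [2,4]; S=3 in [3,3]; B=2 in [2,3]; max 2 per slot (cap 2).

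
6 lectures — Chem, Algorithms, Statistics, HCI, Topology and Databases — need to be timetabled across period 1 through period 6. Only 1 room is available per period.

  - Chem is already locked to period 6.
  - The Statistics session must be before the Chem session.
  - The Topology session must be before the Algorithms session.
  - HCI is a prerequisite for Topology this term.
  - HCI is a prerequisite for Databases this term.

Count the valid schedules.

Splitting on Algorithms: it can be period 3 (2), period 4 (5), period 5 (8). Listing each branch's schedules as (Chem, Statistics, HCI, Topology, Databases) by period number:
Algorithms=period 3: (6,4,1,2,5) (6,5,1,2,4) — 2.
Algorithms=period 4: (6,1,2,3,5) (6,2,1,3,5) (6,3,1,2,5) (6,5,1,2,3) (6,5,1,3,2) — 5.
Algorithms=period 5: (6,1,2,3,4) (6,1,2,4,3) (6,2,1,3,4) (6,2,1,4,3) (6,3,1,2,4) (6,3,1,4,2) (6,4,1,2,3) (6,4,1,3,2) — 8.
Summing: 2 + 5 + 8 = 15.

15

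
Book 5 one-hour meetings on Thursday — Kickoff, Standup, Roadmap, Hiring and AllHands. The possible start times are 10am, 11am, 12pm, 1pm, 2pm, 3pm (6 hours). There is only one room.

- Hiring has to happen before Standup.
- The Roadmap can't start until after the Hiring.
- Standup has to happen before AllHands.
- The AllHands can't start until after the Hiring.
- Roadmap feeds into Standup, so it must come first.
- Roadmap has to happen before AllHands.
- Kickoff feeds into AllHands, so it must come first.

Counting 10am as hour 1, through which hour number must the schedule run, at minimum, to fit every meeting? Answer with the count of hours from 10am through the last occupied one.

5 hours

The precedence chain requires at least 4 distinct hours.
With at most 1 per hour and 5 meetings, at least 5 hours are needed.
5 works (last occupied hour: 2pm): for example Roadmap in 11am, Kickoff in 1pm, Hiring in 10am, AllHands in 2pm, Standup in 12pm.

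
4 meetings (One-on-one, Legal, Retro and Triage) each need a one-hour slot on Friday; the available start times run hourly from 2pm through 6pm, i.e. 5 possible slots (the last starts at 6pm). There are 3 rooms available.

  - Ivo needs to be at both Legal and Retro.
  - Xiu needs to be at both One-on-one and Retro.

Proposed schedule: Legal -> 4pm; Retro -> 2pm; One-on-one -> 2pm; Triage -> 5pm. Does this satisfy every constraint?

Ivo needs to be at both Legal and Retro — holds.
There are 3 rooms available — holds.
Xiu needs to be at both One-on-one and Retro — violated.

No. Xiu needs to be at both One-on-one and Retro is not satisfied.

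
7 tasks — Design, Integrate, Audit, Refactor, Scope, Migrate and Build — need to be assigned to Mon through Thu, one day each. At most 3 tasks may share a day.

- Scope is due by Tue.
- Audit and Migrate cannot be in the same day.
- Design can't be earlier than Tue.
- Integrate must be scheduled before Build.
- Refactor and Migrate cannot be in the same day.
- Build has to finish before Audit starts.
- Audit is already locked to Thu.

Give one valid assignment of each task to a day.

Audit=Thu, Build=Tue, Design=Tue, Integrate=Mon, Refactor=Mon, Scope=Mon, Migrate=Tue

Checking: Build(Tue) before Audit(Thu); Integrate(Mon) before Build(Tue); Refactor(Mon) != Migrate(Tue); Audit(Thu) != Migrate(Tue); Design=Tue in [Tue,Thu]; Audit=Thu in [Thu,Thu]; Scope=Mon in [Mon,Tue]; max 3 per day (cap 3).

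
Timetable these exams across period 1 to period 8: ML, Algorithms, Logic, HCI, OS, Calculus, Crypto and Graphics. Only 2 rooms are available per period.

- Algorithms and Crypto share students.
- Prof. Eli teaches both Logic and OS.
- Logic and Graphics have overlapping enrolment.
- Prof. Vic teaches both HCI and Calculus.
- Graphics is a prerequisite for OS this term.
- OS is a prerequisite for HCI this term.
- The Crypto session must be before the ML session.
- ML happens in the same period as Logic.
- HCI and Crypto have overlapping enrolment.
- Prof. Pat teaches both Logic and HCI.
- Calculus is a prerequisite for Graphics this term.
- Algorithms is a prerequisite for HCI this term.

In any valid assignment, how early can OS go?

Precedence pushes OS to at least period 3; downstream work caps OS at period 7.
OS at period 3 is achievable: Graphics in period 2; Algorithms in period 1; Crypto in period 2; OS in period 3; Calculus in period 1; HCI in period 4; Logic in period 5; ML in period 5.

period 3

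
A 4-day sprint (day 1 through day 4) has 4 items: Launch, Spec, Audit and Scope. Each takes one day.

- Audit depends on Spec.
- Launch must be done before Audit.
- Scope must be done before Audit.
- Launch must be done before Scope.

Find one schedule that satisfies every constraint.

Audit in day 3; Spec in day 1; Launch in day 1; Scope in day 2

Checking: Launch(day 1) before Audit(day 3); Spec(day 1) before Audit(day 3); Scope(day 2) before Audit(day 3); Launch(day 1) before Scope(day 2).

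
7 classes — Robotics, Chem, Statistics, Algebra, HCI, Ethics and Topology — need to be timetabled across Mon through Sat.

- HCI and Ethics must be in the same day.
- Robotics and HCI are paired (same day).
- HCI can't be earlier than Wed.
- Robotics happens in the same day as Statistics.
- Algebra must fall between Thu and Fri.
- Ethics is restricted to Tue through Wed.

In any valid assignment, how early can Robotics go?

Wed

Robotics must be in the same day as HCI, which can't be before Wed, so Robotics is at least Wed; Robotics must be in the same day as Ethics, which can't be after Wed, so Robotics is at most Wed.
Robotics at Wed is achievable: Topology -> Mon; Chem -> Mon; Ethics -> Wed; Statistics -> Wed; HCI -> Wed; Algebra -> Thu; Robotics -> Wed.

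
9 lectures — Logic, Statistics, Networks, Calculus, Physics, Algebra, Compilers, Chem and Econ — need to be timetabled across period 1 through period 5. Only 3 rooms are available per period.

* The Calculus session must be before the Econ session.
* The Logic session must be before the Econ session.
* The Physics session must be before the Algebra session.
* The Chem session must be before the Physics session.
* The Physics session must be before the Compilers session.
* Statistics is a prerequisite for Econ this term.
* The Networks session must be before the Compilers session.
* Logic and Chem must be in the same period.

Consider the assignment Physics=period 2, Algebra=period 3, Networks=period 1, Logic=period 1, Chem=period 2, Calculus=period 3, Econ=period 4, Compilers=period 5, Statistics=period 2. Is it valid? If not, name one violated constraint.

Only 3 rooms are available per period — holds.
Statistics is a prerequisite for Econ this term — holds.
The Networks session must be before the Compilers session — holds.
The Physics session must be before the Algebra session — holds.
Logic and Chem must be in the same period — violated.
The Calculus session must be before the Econ session — holds.
The Logic session must be before the Econ session — holds.
The Physics session must be before the Compilers session — holds.
The Chem session must be before the Physics session — violated.

No — it violates: Logic and Chem must be in the same period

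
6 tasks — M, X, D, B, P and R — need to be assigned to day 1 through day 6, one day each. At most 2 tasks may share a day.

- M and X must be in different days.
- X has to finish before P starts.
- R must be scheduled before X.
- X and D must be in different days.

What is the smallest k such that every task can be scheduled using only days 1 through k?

3 days

The precedence chain requires at least 3 distinct days.
With at most 2 per day and 6 tasks, at least 3 days are needed.
3 works (last occupied day: day 3): for example M=day 1, X=day 2, D=day 3, P=day 3, B=day 2, R=day 1.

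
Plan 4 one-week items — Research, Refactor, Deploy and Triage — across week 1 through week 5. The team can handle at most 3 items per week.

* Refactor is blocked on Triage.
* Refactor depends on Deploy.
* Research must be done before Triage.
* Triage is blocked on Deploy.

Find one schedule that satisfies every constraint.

Deploy in week 1; Research in week 1; Triage in week 2; Refactor in week 3

Checking: Deploy(week 1) before Triage(week 2); Triage(week 2) before Refactor(week 3); Deploy(week 1) before Refactor(week 3); Research(week 1) before Triage(week 2); max 2 per week (cap 3).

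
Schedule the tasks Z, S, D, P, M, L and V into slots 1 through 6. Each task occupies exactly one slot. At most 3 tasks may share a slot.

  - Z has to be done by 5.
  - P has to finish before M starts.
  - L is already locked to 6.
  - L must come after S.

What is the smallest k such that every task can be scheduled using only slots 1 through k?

6 slots

The precedence chain requires at least 2 distinct slots.
With at most 3 per slot and 7 tasks, at least 3 slots are needed.
L can't be placed before 6, so the schedule must run through at least slot 6.
6 works (last occupied slot: 6): for example M -> 2, S -> 1, P -> 1, Z -> 1, D -> 2, V -> 2, L -> 6.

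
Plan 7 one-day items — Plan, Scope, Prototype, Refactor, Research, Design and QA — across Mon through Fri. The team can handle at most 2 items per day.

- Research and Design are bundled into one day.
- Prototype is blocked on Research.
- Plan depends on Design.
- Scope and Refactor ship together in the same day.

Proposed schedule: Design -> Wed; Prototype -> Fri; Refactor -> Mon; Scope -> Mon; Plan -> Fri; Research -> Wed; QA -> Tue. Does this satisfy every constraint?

Valid

Prototype is blocked on Research — holds.
Plan depends on Design — holds.
Research and Design are bundled into one day — holds.
The team can handle at most 2 items per day — holds.
Scope and Refactor ship together in the same day — holds.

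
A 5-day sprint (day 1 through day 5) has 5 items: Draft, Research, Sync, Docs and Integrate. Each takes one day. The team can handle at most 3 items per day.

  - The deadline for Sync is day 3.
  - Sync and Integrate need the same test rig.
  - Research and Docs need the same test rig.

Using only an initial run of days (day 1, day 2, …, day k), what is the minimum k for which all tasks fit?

2

With at most 3 per day and 5 tasks, at least 2 days are needed.
2 works (last occupied day: day 2): for example Research in day 1, Draft in day 1, Integrate in day 2, Sync in day 1, Docs in day 2.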